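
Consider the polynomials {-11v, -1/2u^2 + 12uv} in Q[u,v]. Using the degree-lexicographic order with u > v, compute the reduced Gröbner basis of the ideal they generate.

G = {u^2, v}

f_1 = -11v, LT = v.
f_2 = -1/2u^2 + 12uv, LT = u^2.

The S-polynomials (S(f_1,f_2)) all reduce to 0 modulo the current basis, so we have a Gröbner basis.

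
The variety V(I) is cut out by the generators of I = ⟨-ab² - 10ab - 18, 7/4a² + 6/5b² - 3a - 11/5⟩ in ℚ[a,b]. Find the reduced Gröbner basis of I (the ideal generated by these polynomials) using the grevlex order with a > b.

This is the nonlinear analogue of row-reducing a linear system.

f_1 = -ab² - 10ab - 18, LT = ab².
f_2 = 7/4a² + 6/5b² - 3a - 11/5, LT = a².

S(f_1,f_2): lcm = a²b². S = -24/35b⁴ + 10a²b + 12/7ab² + 44/35b² + 18a.
  leading term b⁴: no divisor's leading term divides it; move -24/35b⁴ to the remainder.
  leading term a²b: subtract (40/7b)·f_2 from 10a²b + 12/7ab² + 44/35b² + 18a → 12/7ab² - 48/7b³ + 120/7ab + 44/35b² + 18a + 88/7b
  leading term ab²: subtract (-12/7)·f_1 from 12/7ab² - 48/7b³ + 120/7ab + 44/35b² + 18a + 88/7b → -48/7b³ + 44/35b² + 18a + 88/7b - 216/7
  leading term b³: no divisor's leading term divides it; move -48/7b³ to the remainder.
  leading term b²: no divisor's leading term divides it; move 44/35b² to the remainder.
  leading term a: no divisor's leading term divides it; move 18a to the remainder.
  leading term b: no divisor's leading term divides it; move 88/7b to the remainder.
  leading term 1: no divisor's leading term divides it; move -216/7 to the remainder.
  remainder -24/35b⁴ - 48/7b³ + 44/35b² + 18a + 88/7b - 216/7 ≠ 0; add g_3 = -24/35b⁴ - 48/7b³ + 44/35b² + 18a + 88/7b - 216/7 to the basis.

The other S-polynomials (S(f_1,g_3), S(f_2,g_3)) all reduce to 0 modulo the current basis, so we have a Gröbner basis.

G = {b⁴ + 10b³ - 11/6b² - 105/4a - 55/3b + 45, ab² + 10ab + 18, a² + 24/35b² - 12/7a - 44/35}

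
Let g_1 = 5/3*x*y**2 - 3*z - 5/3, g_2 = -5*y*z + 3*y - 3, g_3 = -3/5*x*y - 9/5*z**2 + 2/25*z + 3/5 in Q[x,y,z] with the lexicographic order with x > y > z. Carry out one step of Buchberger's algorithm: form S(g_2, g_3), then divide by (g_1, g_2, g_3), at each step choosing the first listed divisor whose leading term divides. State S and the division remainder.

S(g_2, g_3) = -3/5*x*y + 3/5*x - 3*z**3 + 2/15*z**2 + z; remainder on division = 3/5*x - 3*z**3 + 29/15*z**2 + 23/25*z - 3/5.

lcm(LM(g_2), LM(g_3)) = x*y*z.
S = (lcm/LT(g_2))·g_2 − (lcm/LT(g_3))·g_3 = -3/5*x*y + 3/5*x - 3*z**3 + 2/15*z**2 + z.
Reduce S modulo (g_1, g_2, g_3) in that order:
  leading term x*y: subtract (1)·g_3 from -3/5*x*y + 3/5*x - 3*z**3 + 2/15*z**2 + z → 3/5*x - 3*z**3 + 29/15*z**2 + 23/25*z - 3/5
  leading term x: no divisor's leading term divides it; move 3/5*x to the remainder.
  leading term z**3: no divisor's leading term divides it; move -3*z**3 to the remainder.
  leading term z**2: no divisor's leading term divides it; move 29/15*z**2 to the remainder.
  leading term z: no divisor's leading term divides it; move 23/25*z to the remainder.
  leading term 1: no divisor's leading term divides it; move -3/5 to the remainder.
The remainder 3/5*x - 3*z**3 + 29/15*z**2 + 23/25*z - 3/5 is nonzero, so it would be added as the next basis element.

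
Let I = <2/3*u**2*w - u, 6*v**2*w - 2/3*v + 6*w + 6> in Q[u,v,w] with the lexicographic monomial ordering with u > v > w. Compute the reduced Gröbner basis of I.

f_1 = 2/3*u**2*w - u, LT = u**2*w.
f_2 = 6*v**2*w - 2/3*v + 6*w + 6, LT = v**2*w.

S(f_1,f_2): lcm = u**2*v**2*w. S = 1/9*u**2*v - u**2*w - u**2 - 3/2*u*v**2.
  reduce S modulo (f_1, f_2):
  remainder 1/9*u**2*v - u**2 - 3/2*u*v**2 - 3/2*u ≠ 0; add g_3 = 1/9*u**2*v - u**2 - 3/2*u*v**2 - 3/2*u to the basis.

The other S-polynomials (S(f_1,g_3), S(f_2,g_3)) all reduce to 0 modulo the current basis, so we have a Gröbner basis.

G = {u**2*v - 9*u**2 - 27/2*u*v**2 - 27/2*u, u**2*w - 3/2*u, v**2*w - 1/9*v + w + 1}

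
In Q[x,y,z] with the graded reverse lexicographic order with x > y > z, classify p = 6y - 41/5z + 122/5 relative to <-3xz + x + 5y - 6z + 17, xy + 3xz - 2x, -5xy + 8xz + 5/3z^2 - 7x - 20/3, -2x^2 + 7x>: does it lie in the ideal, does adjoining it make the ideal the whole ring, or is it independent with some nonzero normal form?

Adjoining 6y - 41/5z + 122/5 makes the ideal the whole ring: the system is inconsistent.

First compute the reduced Gröbner basis of I by Buchberger's algorithm.
f_1 = -3xz + x + 5y - 6z + 17, LT = xz.
f_2 = xy + 3xz - 2x, LT = xy.
f_3 = -5xy + 8xz + 5/3z^2 - 7x - 20/3, LT = xy.
f_4 = -2x^2 + 7x, LT = x^2.

S(f_1,f_2): lcm = xyz. S = -3xz^2 - 1/3xy - 5/3y^2 + 2xz + 2yz - 17/3y.
  reduce S modulo (f_1, f_2, f_3, f_4):
  remainder -5/3y^2 - 3yz + 6z^2 - 7/3y - 21z + 34/3 ≠ 0; add h_5 = -5/3y^2 - 3yz + 6z^2 - 7/3y - 21z + 34/3 to the basis.

S(f_1,f_3): lcm = xyz. S = 8/5xz^2 + 1/3z^3 - 1/3xy - 5/3y^2 - 7/5xz + 2yz - 17/3y - 4/3z.
  reduce S modulo (f_1, f_2, f_3, f_4, h_5):
  remainder 1/3z^3 + 23/3yz - 46/5z^2 - 28/45x - 28/9y + 427/15z - 476/45 ≠ 0; add h_6 = 1/3z^3 + 23/3yz - 46/5z^2 - 28/45x - 28/9y + 427/15z - 476/45 to the basis.

S(f_1,f_4): lcm = x^2z. S = -1/3x^2 - 5/3xy + 11/2xz - 17/3x.
  reduce S modulo (f_1, f_2, f_3, f_4, h_5, h_6):
  remainder -20/3x + 35/2y - 21z + 119/2 ≠ 0; add h_7 = -20/3x + 35/2y - 21z + 119/2 to the basis.

S(f_2,f_3): lcm = xy. S = 23/5xz + 1/3z^2 - 17/5x - 4/3.
  reduce S modulo (f_1, f_2, f_3, f_4, h_5, h_6, h_7):
  remainder 1/3z^2 + 83/30y - 83/25z + 1211/150 ≠ 0; add h_8 = 1/3z^2 + 83/30y - 83/25z + 1211/150 to the basis.

S(f_3,f_4): lcm = x^2y. S = -8/5x^2z - 1/3xz^2 + 7/5x^2 + 7/2xy + 4/3x.
  reduce S modulo (f_1, f_2, f_3, f_4, h_5, h_6, h_7, h_8):
  remainder -5/9yz - 12959/1080y + 1251/100z - 205903/5400 ≠ 0; add h_9 = -5/9yz - 12959/1080y + 1251/100z - 205903/5400 to the basis.

S(f_3,h_5): lcm = xy^2. S = -17/5xyz + 18/5xz^2 - 1/3yz^2 - 63/5xz + 34/5x + 4/3y.
  reduce S modulo (f_1, f_2, f_3, f_4, h_5, h_6, h_7, h_8, h_9):
  remainder -1111901/6000y + 1111901/5000z - 18902317/30000 ≠ 0; add h_10 = -1111901/6000y + 1111901/5000z - 18902317/30000 to the basis.

The other S-polynomials (S(f_2,f_4), S(f_1,h_5), S(f_2,h_5), S(f_4,h_5), S(f_1,h_6), S(f_2,h_6), S(f_3,h_6), S(f_4,h_6), S(h_5,h_6), S(f_1,h_7), S(f_2,h_7), S(f_3,h_7), S(f_4,h_7), S(h_5,h_7), S(h_6,h_7), S(f_1,h_8), S(f_2,h_8), S(f_3,h_8), S(f_4,h_8), S(h_5,h_8), S(h_6,h_8), S(h_7,h_8), S(f_1,h_9), S(f_2,h_9), S(f_3,h_9), S(f_4,h_9), S(h_5,h_9), S(h_6,h_9), S(h_7,h_9), S(h_8,h_9), S(f_1,h_10), S(f_2,h_10), S(f_3,h_10), S(f_4,h_10), S(h_5,h_10), S(h_6,h_10), S(h_7,h_10), S(h_8,h_10), S(h_9,h_10)) all reduce to 0 modulo the current basis, so we have a Gröbner basis.
Inter-reduce: drop elements whose leading term is divisible by another's, tail-reduce, and make monic.
Reduced Gröbner basis: {z^2 - 4, x, y - 6/5z + 17/5}.
Label its elements g_1 = z^2 - 4, g_2 = x, g_3 = y - 6/5z + 17/5.

Reduce p = 6y - 41/5z + 122/5 modulo G:
  leading term y: subtract (6)·g_3 from 6y - 41/5z + 122/5 → -z + 4
  leading term z: no divisor's leading term divides it; move -z to the remainder.
  leading term 1: no divisor's leading term divides it; move 4 to the remainder.
  normal form = -z + 4.
The normal form is nonzero, so p ∉ I. Since p minus its normal form lies in I, I + (p) = I + (r) where r = -z + 4; decide whether this ideal is the whole ring.
Run Buchberger on G together with r (pairs among the g_i already reduce to 0 since G is a Gröbner basis):
g_1 = z^2 - 4, LT = z^2.
g_2 = x, LT = x.
g_3 = y - 6/5z + 17/5, LT = y.
r = -z + 4, LT = z.

S(g_1,r): lcm = z^2. S = 4z - 4.
  reduce S modulo (g_1, g_2, g_3, r):
  remainder 12 ≠ 0; add m_5 = 12 to the basis.

The other S-polynomials (S(g_1,g_2), S(g_1,g_3), S(g_2,g_3), S(g_2,r), S(g_3,r), S(g_1,m_5), S(g_2,m_5), S(g_3,m_5), S(r,m_5)) all reduce to 0 modulo the current basis, so we have a Gröbner basis.
Inter-reduce: drop elements whose leading term is divisible by another's, tail-reduce, and make monic.
Reduced Gröbner basis: {1}.
The reduced Gröbner basis of I + (p) is {1}: the ideal is the whole ring, so the enlarged system has no common solution — adjoining p is inconsistent.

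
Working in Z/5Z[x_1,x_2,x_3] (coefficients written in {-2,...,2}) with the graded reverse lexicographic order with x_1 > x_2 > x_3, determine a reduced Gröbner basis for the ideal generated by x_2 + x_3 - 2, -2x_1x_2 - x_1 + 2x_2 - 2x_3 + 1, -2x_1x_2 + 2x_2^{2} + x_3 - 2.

G = {x_1^{2} - x_1 - 2, x_1x_3 - 2x_3, x_3^{2} - 2x_1 + x_3 - 2, x_2 + x_3 - 2}

f_1 = x_2 + x_3 - 2, LT = x_2.
f_2 = -2x_1x_2 - x_1 + 2x_2 - 2x_3 + 1, LT = x_1x_2.
f_3 = -2x_1x_2 + 2x_2^{2} + x_3 - 2, LT = x_1x_2.

S(f_1,f_2): lcm = x_1x_2. S = x_1x_3 + x_2 - x_3 - 2.
  leading term x_1x_3: no divisor's leading term divides it; move x_1x_3 to the remainder.
  leading term x_2: subtract (1)·f_1 from x_2 - x_3 - 2 → -2x_3
  leading term x_3: no divisor's leading term divides it; move -2x_3 to the remainder.
  remainder x_1x_3 - 2x_3 ≠ 0; add g_4 = x_1x_3 - 2x_3 to the basis.

S(f_1,f_3): lcm = x_1x_2. S = x_2^{2} + x_1x_3 - 2x_1 - 2x_3 - 1.
  leading term x_2^{2}: subtract (x_2)·f_1 from x_2^{2} + x_1x_3 - 2x_1 - 2x_3 - 1 → x_1x_3 - x_2x_3 - 2x_1 + 2x_2 - 2x_3 - 1
  leading term x_1x_3: subtract (1)·g_4 from x_1x_3 - x_2x_3 - 2x_1 + 2x_2 - 2x_3 - 1 → -x_2x_3 - 2x_1 + 2x_2 - 1
  leading term x_2x_3: subtract (-x_3)·f_1 from -x_2x_3 - 2x_1 + 2x_2 - 1 → x_3^{2} - 2x_1 + 2x_2 - 2x_3 - 1
  leading term x_3^{2}: no divisor's leading term divides it; move x_3^{2} to the remainder.
  leading term x_1: no divisor's leading term divides it; move -2x_1 to the remainder.
  leading term x_2: subtract (2)·f_1 from 2x_2 - 2x_3 - 1 → x_3 - 2
  leading term x_3: no divisor's leading term divides it; move x_3 to the remainder.
  leading term 1: no divisor's leading term divides it; move -2 to the remainder.
  remainder x_3^{2} - 2x_1 + x_3 - 2 ≠ 0; add g_5 = x_3^{2} - 2x_1 + x_3 - 2 to the basis.

S(f_2,f_3): lcm = x_1x_2. S = x_2^{2} - 2x_1 - x_2 - x_3 + 1.
  leading term x_2^{2}: subtract (x_2)·f_1 from x_2^{2} - 2x_1 - x_2 - x_3 + 1 → -x_2x_3 - 2x_1 + x_2 - x_3 + 1
  leading term x_2x_3: subtract (-x_3)·f_1 from -x_2x_3 - 2x_1 + x_2 - x_3 + 1 → x_3^{2} - 2x_1 + x_2 + 2x_3 + 1
  leading term x_3^{2}: subtract (1)·g_5 from x_3^{2} - 2x_1 + x_2 + 2x_3 + 1 → x_2 + x_3 - 2
  leading term x_2: subtract (1)·f_1 from x_2 + x_3 - 2 → 0
  remainder 0.

S(f_1,g_4): leading monomials are coprime, so the S-polynomial reduces to 0 (Buchberger's first criterion).
S(f_2,g_4): lcm = x_1x_2x_3. S = -2x_1x_3 + x_2x_3 + x_3^{2} + 2x_3.
  leading term x_1x_3: subtract (-2)·g_4 from -2x_1x_3 + x_2x_3 + x_3^{2} + 2x_3 → x_2x_3 + x_3^{2} - 2x_3
  leading term x_2x_3: subtract (x_3)·f_1 from x_2x_3 + x_3^{2} - 2x_3 → 0
  remainder 0.

S(f_3,g_4): lcm = x_1x_2x_3. S = -x_2^{2}x_3 + 2x_2x_3 + 2x_3^{2} + x_3.
  leading term x_2^{2}x_3: subtract (-x_2x_3)·f_1 from -x_2^{2}x_3 + 2x_2x_3 + 2x_3^{2} + x_3 → x_2x_3^{2} + 2x_3^{2} + x_3
  leading term x_2x_3^{2}: subtract (x_3^{2})·f_1 from x_2x_3^{2} + 2x_3^{2} + x_3 → -x_3^{3} - x_3^{2} + x_3
  leading term x_3^{3}: subtract (-x_3)·g_5 from -x_3^{3} - x_3^{2} + x_3 → -2x_1x_3 - x_3
  leading term x_1x_3: subtract (-2)·g_4 from -2x_1x_3 - x_3 → 0
  remainder 0.

S(f_1,g_5): leading monomials are coprime, so the S-polynomial reduces to 0 (Buchberger's first criterion).
S(f_2,g_5): leading monomials are coprime, so the S-polynomial reduces to 0 (Buchberger's first criterion).
S(f_3,g_5): leading monomials are coprime, so the S-polynomial reduces to 0 (Buchberger's first criterion).
S(g_4,g_5): lcm = x_1x_3^{2}. S = 2x_1^{2} - x_1x_3 - 2x_3^{2} + 2x_1.
  leading term x_1^{2}: no divisor's leading term divides it; move 2x_1^{2} to the remainder.
  leading term x_1x_3: subtract (-1)·g_4 from -x_1x_3 - 2x_3^{2} + 2x_1 → -2x_3^{2} + 2x_1 - 2x_3
  leading term x_3^{2}: subtract (-2)·g_5 from -2x_3^{2} + 2x_1 - 2x_3 → -2x_1 + 1
  leading term x_1: no divisor's leading term divides it; move -2x_1 to the remainder.
  leading term 1: no divisor's leading term divides it; move 1 to the remainder.
  remainder 2x_1^{2} - 2x_1 + 1 ≠ 0; add g_6 = 2x_1^{2} - 2x_1 + 1 to the basis.

S(f_1,g_6): leading monomials are coprime, so the S-polynomial reduces to 0 (Buchberger's first criterion).
S(f_2,g_6): lcm = x_1^{2}x_2. S = -2x_1^{2} + x_1x_3 + 2x_1 + 2x_2.
  leading term x_1^{2}: subtract (-1)·g_6 from -2x_1^{2} + x_1x_3 + 2x_1 + 2x_2 → x_1x_3 + 2x_2 + 1
  leading term x_1x_3: subtract (1)·g_4 from x_1x_3 + 2x_2 + 1 → 2x_2 + 2x_3 + 1
  leading term x_2: subtract (2)·f_1 from 2x_2 + 2x_3 + 1 → 0
  remainder 0.

S(f_3,g_6): lcm = x_1^{2}x_2. S = -x_1x_2^{2} + x_1x_2 + 2x_1x_3 + x_1 + 2x_2.
  leading term x_1x_2^{2}: subtract (-x_1x_2)·f_1 from -x_1x_2^{2} + x_1x_2 + 2x_1x_3 + x_1 + 2x_2 → x_1x_2x_3 - x_1x_2 + 2x_1x_3 + x_1 + 2x_2
  leading term x_1x_2x_3: subtract (x_1x_3)·f_1 from x_1x_2x_3 - x_1x_2 + 2x_1x_3 + x_1 + 2x_2 → -x_1x_3^{2} - x_1x_2 - x_1x_3 + x_1 + 2x_2
  leading term x_1x_3^{2}: subtract (-x_3)·g_4 from -x_1x_3^{2} - x_1x_2 - x_1x_3 + x_1 + 2x_2 → -x_1x_2 - x_1x_3 - 2x_3^{2} + x_1 + 2x_2
  leading term x_1x_2: subtract (-x_1)·f_1 from -x_1x_2 - x_1x_3 - 2x_3^{2} + x_1 + 2x_2 → -2x_3^{2} - x_1 + 2x_2
  leading term x_3^{2}: subtract (-2)·g_5 from -2x_3^{2} - x_1 + 2x_2 → 2x_2 + 2x_3 + 1
  leading term x_2: subtract (2)·f_1 from 2x_2 + 2x_3 + 1 → 0
  remainder 0.

S(g_4,g_6): lcm = x_1^{2}x_3. S = -x_1x_3 + 2x_3.
  leading term x_1x_3: subtract (-1)·g_4 from -x_1x_3 + 2x_3 → 0
  remainder 0.

S(g_5,g_6): leading monomials are coprime, so the S-polynomial reduces to 0 (Buchberger's first criterion).
Every S-polynomial of the final basis reduces to 0, so we have a Gröbner basis.
Inter-reduce: drop elements whose leading term is divisible by another's, tail-reduce, and make monic.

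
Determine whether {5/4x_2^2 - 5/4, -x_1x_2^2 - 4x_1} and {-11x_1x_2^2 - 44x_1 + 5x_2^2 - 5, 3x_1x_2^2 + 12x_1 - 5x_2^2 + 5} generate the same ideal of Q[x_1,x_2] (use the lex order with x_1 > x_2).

Since reduced Gröbner bases are canonical representatives of ideals under a given ordering, it suffices to compute and compare them.
Buchberger on the first generating set:
f_1 = 5/4x_2^2 - 5/4, LT = x_2^2.
f_2 = -x_1x_2^2 - 4x_1, LT = x_1x_2^2.

S(f_1,f_2): lcm = x_1x_2^2. S = -5x_1.
  leading term x_1: no divisor's leading term divides it; move -5x_1 to the remainder.
  remainder -5x_1 ≠ 0; add g_3 = -5x_1 to the basis.

The other S-polynomials (S(f_1,g_3), S(f_2,g_3)) all reduce to 0 modulo the current basis, so we have a Gröbner basis.
Inter-reduce: drop elements whose leading term is divisible by another's, tail-reduce, and make monic.
Reduced Gröbner basis: {x_1, x_2^2 - 1}.

Buchberger on the second generating set:
h_1 = -11x_1x_2^2 - 44x_1 + 5x_2^2 - 5, LT = x_1x_2^2.
h_2 = 3x_1x_2^2 + 12x_1 - 5x_2^2 + 5, LT = x_1x_2^2.

S(h_1,h_2): lcm = x_1x_2^2. S = 40/33x_2^2 - 40/33.
  leading term x_2^2: no divisor's leading term divides it; move 40/33x_2^2 to the remainder.
  leading term 1: no divisor's leading term divides it; move -40/33 to the remainder.
  remainder 40/33x_2^2 - 40/33 ≠ 0; add k_3 = 40/33x_2^2 - 40/33 to the basis.

S(h_1,k_3): lcm = x_1x_2^2. S = 5x_1 - 5/11x_2^2 + 5/11.
  leading term x_1: no divisor's leading term divides it; move 5x_1 to the remainder.
  leading term x_2^2: subtract (-3/8)·k_3 from -5/11x_2^2 + 5/11 → 0
  remainder 5x_1 ≠ 0; add k_4 = 5x_1 to the basis.

The other S-polynomials (S(h_2,k_3), S(h_1,k_4), S(h_2,k_4), S(k_3,k_4)) all reduce to 0 modulo the current basis, so we have a Gröbner basis.
Inter-reduce: drop elements whose leading term is divisible by another's, tail-reduce, and make monic.
Reduced Gröbner basis: {x_1, x_2^2 - 1}.

These coincide, so the ideals are equal.

Yes, the ideals are equal.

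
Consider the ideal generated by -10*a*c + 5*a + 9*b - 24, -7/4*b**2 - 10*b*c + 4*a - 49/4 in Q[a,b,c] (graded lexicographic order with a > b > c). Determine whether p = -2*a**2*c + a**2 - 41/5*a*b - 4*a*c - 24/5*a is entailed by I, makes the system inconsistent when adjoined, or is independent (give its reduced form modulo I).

First compute the reduced Gröbner basis of I by Buchberger's algorithm.
f_1 = -10*a*c + 5*a + 9*b - 24, LT = a*c.
f_2 = -7/4*b**2 - 10*b*c + 4*a - 49/4, LT = b**2.

The S-polynomials (S(f_1,f_2)) all reduce to 0 modulo the current basis, so we have a Gröbner basis.
Inter-reduce: drop elements whose leading term is divisible by another's, tail-reduce, and make monic.
Reduced Gröbner basis: {a*c - 1/2*a - 9/10*b + 12/5, b**2 + 40/7*b*c - 16/7*a + 7}.
Label its elements g_1 = a*c - 1/2*a - 9/10*b + 12/5, g_2 = b**2 + 40/7*b*c - 16/7*a + 7.

Reduce p = -2*a**2*c + a**2 - 41/5*a*b - 4*a*c - 24/5*a modulo G:
  leading term a**2*c: subtract (-2*a)·g_1 from -2*a**2*c + a**2 - 41/5*a*b - 4*a*c - 24/5*a → -10*a*b - 4*a*c
  leading term a*b: no divisor's leading term divides it; move -10*a*b to the remainder.
  leading term a*c: subtract (-4)·g_1 from -4*a*c → -2*a - 18/5*b + 48/5
  leading term a: no divisor's leading term divides it; move -2*a to the remainder.
  leading term b: no divisor's leading term divides it; move -18/5*b to the remainder.
  leading term 1: no divisor's leading term divides it; move 48/5 to the remainder.
  normal form = -10*a*b - 2*a - 18/5*b + 48/5.
The normal form is nonzero, so p ∉ I. Since p minus its normal form lies in I, I + (p) = I + (r) where r = -10*a*b - 2*a - 18/5*b + 48/5; decide whether this ideal is the whole ring.
Run Buchberger on G together with r (pairs among the g_i already reduce to 0 since G is a Gröbner basis):
g_1 = a*c - 1/2*a - 9/10*b + 12/5, LT = a*c.
g_2 = b**2 + 40/7*b*c - 16/7*a + 7, LT = b**2.
r = -10*a*b - 2*a - 18/5*b + 48/5, LT = a*b.

S(g_1,r): lcm = a*b*c. S = -1/2*a*b - 1/5*a*c - 9/10*b**2 - 9/25*b*c + 12/5*b + 24/25*c.
  leading term a*b: subtract (1/20)·r from -1/2*a*b - 1/5*a*c - 9/10*b**2 - 9/25*b*c + 12/5*b + 24/25*c → -1/5*a*c - 9/10*b**2 - 9/25*b*c + 1/10*a + 129/50*b + 24/25*c - 12/25
  leading term a*c: subtract (-1/5)·g_1 from -1/5*a*c - 9/10*b**2 - 9/25*b*c + 1/10*a + 129/50*b + 24/25*c - 12/25 → -9/10*b**2 - 9/25*b*c + 12/5*b + 24/25*c
  leading term b**2: subtract (-9/10)·g_2 from -9/10*b**2 - 9/25*b*c + 12/5*b + 24/25*c → 837/175*b*c - 72/35*a + 12/5*b + 24/25*c + 63/10
  leading term b*c: no divisor's leading term divides it; move 837/175*b*c to the remainder.
  leading term a: no divisor's leading term divides it; move -72/35*a to the remainder.
  leading term b: no divisor's leading term divides it; move 12/5*b to the remainder.
  leading term c: no divisor's leading term divides it; move 24/25*c to the remainder.
  leading term 1: no divisor's leading term divides it; move 63/10 to the remainder.
  remainder 837/175*b*c - 72/35*a + 12/5*b + 24/25*c + 63/10 ≠ 0; add m_4 = 837/175*b*c - 72/35*a + 12/5*b + 24/25*c + 63/10 to the basis.

S(g_2,r): lcm = a*b**2. S = 40/7*a*b*c - 16/7*a**2 - 1/5*a*b - 9/25*b**2 + 7*a + 24/25*b.
  leading term a*b*c: subtract (40/7*b)·g_1 from 40/7*a*b*c - 16/7*a**2 - 1/5*a*b - 9/25*b**2 + 7*a + 24/25*b → -16/7*a**2 + 93/35*a*b + 837/175*b**2 + 7*a - 2232/175*b
  leading term a**2: no divisor's leading term divides it; move -16/7*a**2 to the remainder.
  leading term a*b: subtract (-93/350)·r from 93/35*a*b + 837/175*b**2 + 7*a - 2232/175*b → 837/175*b**2 + 1132/175*a - 11997/875*b + 2232/875
  leading term b**2: subtract (837/175)·g_2 from 837/175*b**2 + 1132/175*a - 11997/875*b + 2232/875 → -6696/245*b*c + 21316/1225*a - 11997/875*b - 27063/875
  leading term b*c: subtract (-40/7)·m_4 from -6696/245*b*c + 21316/1225*a - 11997/875*b - 27063/875 → 988/175*a + 3/875*b + 192/35*c + 4437/875
  leading term a: no divisor's leading term divides it; move 988/175*a to the remainder.
  leading term b: no divisor's leading term divides it; move 3/875*b to the remainder.
  leading term c: no divisor's leading term divides it; move 192/35*c to the remainder.
  leading term 1: no divisor's leading term divides it; move 4437/875 to the remainder.
  remainder -16/7*a**2 + 988/175*a + 3/875*b + 192/35*c + 4437/875 ≠ 0; add m_5 = -16/7*a**2 + 988/175*a + 3/875*b + 192/35*c + 4437/875 to the basis.

S(g_2,m_4): lcm = b**2*c. S = 40/7*b*c**2 + 40/93*a*b - 16/7*a*c - 140/279*b**2 - 56/279*b*c - 245/186*b + 7*c.
  leading term b*c**2: subtract (1000/837*c)·m_4 from 40/7*b*c**2 + 40/93*a*b - 16/7*a*c - 140/279*b**2 - 56/279*b*c - 245/186*b + 7*c → 40/93*a*b + 16/93*a*c - 140/279*b**2 - 856/279*b*c - 320/279*c**2 - 245/186*b - 49/93*c
  leading term a*b: subtract (-4/93)·r from 40/93*a*b + 16/93*a*c - 140/279*b**2 - 856/279*b*c - 320/279*c**2 - 245/186*b - 49/93*c → 16/93*a*c - 140/279*b**2 - 856/279*b*c - 320/279*c**2 - 8/93*a - 1369/930*b - 49/93*c + 64/155
  leading term a*c: subtract (16/93)·g_1 from 16/93*a*c - 140/279*b**2 - 856/279*b*c - 320/279*c**2 - 8/93*a - 1369/930*b - 49/93*c + 64/155 → -140/279*b**2 - 856/279*b*c - 320/279*c**2 - 245/186*b - 49/93*c
  leading term b**2: subtract (-140/279)·g_2 from -140/279*b**2 - 856/279*b*c - 320/279*c**2 - 245/186*b - 49/93*c → -56/279*b*c - 320/279*c**2 - 320/279*a - 245/186*b - 49/93*c + 980/279
  leading term b*c: subtract (-9800/233523)·m_4 from -56/279*b*c - 320/279*c**2 - 320/279*a - 245/186*b - 49/93*c + 980/279 → -320/279*c**2 - 32000/25947*a - 189385/155682*b - 37877/77841*c + 98000/25947
  leading term c**2: no divisor's leading term divides it; move -320/279*c**2 to the remainder.
  leading term a: no divisor's leading term divides it; move -32000/25947*a to the remainder.
  leading term b: no divisor's leading term divides it; move -189385/155682*b to the remainder.
  leading term c: no divisor's leading term divides it; move -37877/77841*c to the remainder.
  leading term 1: no divisor's leading term divides it; move 98000/25947 to the remainder.
  remainder -320/279*c**2 - 32000/25947*a - 189385/155682*b - 37877/77841*c + 98000/25947 ≠ 0; add m_6 = -320/279*c**2 - 32000/25947*a - 189385/155682*b - 37877/77841*c + 98000/25947 to the basis.

The other S-polynomials (S(g_1,g_2), S(g_1,m_4), S(r,m_4), S(g_1,m_5), S(g_2,m_5), S(r,m_5), S(m_4,m_5), S(g_1,m_6), S(g_2,m_6), S(r,m_6), S(m_4,m_6), S(m_5,m_6)) all reduce to 0 modulo the current basis, so we have a Gröbner basis.
Inter-reduce: drop elements whose leading term is divisible by another's, tail-reduce, and make monic.
Reduced Gröbner basis: {a**2 - 247/100*a - 3/2000*b - 12/5*c - 4437/2000, a*b + 1/5*a + 9/25*b - 24/25, a*c - 1/2*a - 9/10*b + 12/5, b**2 + 16/93*a - 800/279*b - 320/279*c - 49/93, b*c - 40/93*a + 140/279*b + 56/279*c + 245/186, c**2 + 100/93*a + 37877/35712*b + 37877/89280*c - 1225/372}.
The reduced Gröbner basis of I + (p) is {a**2 - 247/100*a - 3/2000*b - 12/5*c - 4437/2000, a*b + 1/5*a + 9/25*b - 24/25, a*c - 1/2*a - 9/10*b + 12/5, b**2 + 16/93*a - 800/279*b - 320/279*c - 49/93, b*c - 40/93*a + 140/279*b + 56/279*c + 245/186, c**2 + 100/93*a + 37877/35712*b + 37877/89280*c - 1225/372} ≠ {1}, a proper ideal, so the enlarged system stays consistent: p is independent of I, with normal form -10*a*b - 2*a - 18/5*b + 48/5.

The remainder on division by a Gröbner basis is unique — it is the normal form.

-2*a**2*c + a**2 - 41/5*a*b - 4*a*c - 24/5*a is independent of I; its normal form modulo I is -10*a*b - 2*a - 18/5*b + 48/5.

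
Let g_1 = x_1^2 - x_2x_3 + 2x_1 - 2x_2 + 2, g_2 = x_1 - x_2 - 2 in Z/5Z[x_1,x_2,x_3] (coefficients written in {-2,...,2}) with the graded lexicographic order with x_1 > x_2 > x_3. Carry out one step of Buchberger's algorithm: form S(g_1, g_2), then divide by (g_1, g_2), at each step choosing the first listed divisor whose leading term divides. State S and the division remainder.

S(g_1, g_2) = x_1x_2 - x_2x_3 - x_1 - 2x_2 + 2; remainder on division = x_2^2 - x_2x_3 - x_2.

lcm(LM(g_1), LM(g_2)) = x_1^2.
S = (lcm/LT(g_1))·g_1 − (lcm/LT(g_2))·g_2 = x_1x_2 - x_2x_3 - x_1 - 2x_2 + 2.
Reduce S modulo (g_1, g_2) in that order:
  leading term x_1x_2: subtract (x_2)·g_2 from x_1x_2 - x_2x_3 - x_1 - 2x_2 + 2 → x_2^2 - x_2x_3 - x_1 + 2
  leading term x_2^2: no divisor's leading term divides it; move x_2^2 to the remainder.
  leading term x_2x_3: no divisor's leading term divides it; move -x_2x_3 to the remainder.
  leading term x_1: subtract (-1)·g_2 from -x_1 + 2 → -x_2
  leading term x_2: no divisor's leading term divides it; move -x_2 to the remainder.
The remainder x_2^2 - x_2x_3 - x_2 is nonzero, so it would be added as the next basis element.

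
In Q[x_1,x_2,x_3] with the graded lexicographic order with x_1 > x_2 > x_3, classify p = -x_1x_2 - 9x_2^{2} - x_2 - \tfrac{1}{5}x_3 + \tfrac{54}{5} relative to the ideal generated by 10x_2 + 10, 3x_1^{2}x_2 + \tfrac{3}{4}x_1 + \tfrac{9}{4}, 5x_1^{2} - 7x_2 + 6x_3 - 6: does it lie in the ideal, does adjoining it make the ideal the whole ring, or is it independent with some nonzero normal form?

Adjoining -x_1x_2 - 9x_2^{2} - x_2 - \tfrac{1}{5}x_3 + \tfrac{54}{5} makes the ideal the whole ring: the system is inconsistent.

First compute the reduced Gröbner basis of I by Buchberger's algorithm.
f_1 = 10x_2 + 10, LT = x_2.
f_2 = 3x_1^{2}x_2 + \tfrac{3}{4}x_1 + \tfrac{9}{4}, LT = x_1^{2}x_2.
f_3 = 5x_1^{2} - 7x_2 + 6x_3 - 6, LT = x_1^{2}.

S(f_1,f_2): lcm = x_1^{2}x_2. S = x_1^{2} - \tfrac{1}{4}x_1 - \tfrac{3}{4}.
  leading term x_1^{2}: subtract (\tfrac{1}{5})·f_3 from x_1^{2} - \tfrac{1}{4}x_1 - \tfrac{3}{4} → -\tfrac{1}{4}x_1 + \tfrac{7}{5}x_2 - \tfrac{6}{5}x_3 + \tfrac{9}{20}
  leading term x_1: no divisor's leading term divides it; move -\tfrac{1}{4}x_1 to the remainder.
  leading term x_2: subtract (\tfrac{7}{50})·f_1 from \tfrac{7}{5}x_2 - \tfrac{6}{5}x_3 + \tfrac{9}{20} → -\tfrac{6}{5}x_3 - \tfrac{19}{20}
  leading term x_3: no divisor's leading term divides it; move -\tfrac{6}{5}x_3 to the remainder.
  leading term 1: no divisor's leading term divides it; move -\tfrac{19}{20} to the remainder.
  remainder -\tfrac{1}{4}x_1 - \tfrac{6}{5}x_3 - \tfrac{19}{20} ≠ 0; add h_4 = -\tfrac{1}{4}x_1 - \tfrac{6}{5}x_3 - \tfrac{19}{20} to the basis.

S(f_2,h_4): lcm = x_1^{2}x_2. S = -\tfrac{24}{5}x_1x_2x_3 - \tfrac{19}{5}x_1x_2 + \tfrac{1}{4}x_1 + \tfrac{3}{4}.
  leading term x_1x_2x_3: subtract (-\tfrac{12}{25}x_1x_3)·f_1 from -\tfrac{24}{5}x_1x_2x_3 - \tfrac{19}{5}x_1x_2 + \tfrac{1}{4}x_1 + \tfrac{3}{4} → -\tfrac{19}{5}x_1x_2 + \tfrac{24}{5}x_1x_3 + \tfrac{1}{4}x_1 + \tfrac{3}{4}
  leading term x_1x_2: subtract (-\tfrac{19}{50}x_1)·f_1 from -\tfrac{19}{5}x_1x_2 + \tfrac{24}{5}x_1x_3 + \tfrac{1}{4}x_1 + \tfrac{3}{4} → \tfrac{24}{5}x_1x_3 + \tfrac{81}{20}x_1 + \tfrac{3}{4}
  leading term x_1x_3: subtract (-\tfrac{96}{5}x_3)·h_4 from \tfrac{24}{5}x_1x_3 + \tfrac{81}{20}x_1 + \tfrac{3}{4} → -\tfrac{576}{25}x_3^{2} + \tfrac{81}{20}x_1 - \tfrac{456}{25}x_3 + \tfrac{3}{4}
  leading term x_3^{2}: no divisor's leading term divides it; move -\tfrac{576}{25}x_3^{2} to the remainder.
  leading term x_1: subtract (-\tfrac{81}{5})·h_4 from \tfrac{81}{20}x_1 - \tfrac{456}{25}x_3 + \tfrac{3}{4} → -\tfrac{942}{25}x_3 - \tfrac{366}{25}
  leading term x_3: no divisor's leading term divides it; move -\tfrac{942}{25}x_3 to the remainder.
  leading term 1: no divisor's leading term divides it; move -\tfrac{366}{25} to the remainder.
  remainder -\tfrac{576}{25}x_3^{2} - \tfrac{942}{25}x_3 - \tfrac{366}{25} ≠ 0; add h_5 = -\tfrac{576}{25}x_3^{2} - \tfrac{942}{25}x_3 - \tfrac{366}{25} to the basis.

The other S-polynomials (S(f_1,f_3), S(f_2,f_3), S(f_1,h_4), S(f_3,h_4), S(f_1,h_5), S(f_2,h_5), S(f_3,h_5), S(h_4,h_5)) all reduce to 0 modulo the current basis, so we have a Gröbner basis.
Inter-reduce: drop elements whose leading term is divisible by another's, tail-reduce, and make monic.
Reduced Gröbner basis: {x_3^{2} + \tfrac{157}{96}x_3 + \tfrac{61}{96}, x_1 + \tfrac{24}{5}x_3 + \tfrac{19}{5}, x_2 + 1}.
Label its elements g_1 = x_3^{2} + \tfrac{157}{96}x_3 + \tfrac{61}{96}, g_2 = x_1 + \tfrac{24}{5}x_3 + \tfrac{19}{5}, g_3 = x_2 + 1.

Reduce p = -x_1x_2 - 9x_2^{2} - x_2 - \tfrac{1}{5}x_3 + \tfrac{54}{5} modulo G:
  leading term x_1x_2: subtract (-x_2)·g_2 from -x_1x_2 - 9x_2^{2} - x_2 - \tfrac{1}{5}x_3 + \tfrac{54}{5} → -9x_2^{2} + \tfrac{24}{5}x_2x_3 + \tfrac{14}{5}x_2 - \tfrac{1}{5}x_3 + \tfrac{54}{5}
  leading term x_2^{2}: subtract (-9x_2)·g_3 from -9x_2^{2} + \tfrac{24}{5}x_2x_3 + \tfrac{14}{5}x_2 - \tfrac{1}{5}x_3 + \tfrac{54}{5} → \tfrac{24}{5}x_2x_3 + \tfrac{59}{5}x_2 - \tfrac{1}{5}x_3 + \tfrac{54}{5}
  leading term x_2x_3: subtract (\tfrac{24}{5}x_3)·g_3 from \tfrac{24}{5}x_2x_3 + \tfrac{59}{5}x_2 - \tfrac{1}{5}x_3 + \tfrac{54}{5} → \tfrac{59}{5}x_2 - 5x_3 + \tfrac{54}{5}
  leading term x_2: subtract (\tfrac{59}{5})·g_3 from \tfrac{59}{5}x_2 - 5x_3 + \tfrac{54}{5} → -5x_3 - 1
  leading term x_3: no divisor's leading term divides it; move -5x_3 to the remainder.
  leading term 1: no divisor's leading term divides it; move -1 to the remainder.
  normal form = -5x_3 - 1.
The normal form is nonzero, so p ∉ I. Since p minus its normal form lies in I, I + (p) = I + (r) where r = -5x_3 - 1; decide whether this ideal is the whole ring.
Run Buchberger on G together with r (pairs among the g_i already reduce to 0 since G is a Gröbner basis):
g_1 = x_3^{2} + \tfrac{157}{96}x_3 + \tfrac{61}{96}, LT = x_3^{2}.
g_2 = x_1 + \tfrac{24}{5}x_3 + \tfrac{19}{5}, LT = x_1.
g_3 = x_2 + 1, LT = x_2.
r = -5x_3 - 1, LT = x_3.

S(g_1,r): lcm = x_3^{2}. S = \tfrac{689}{480}x_3 + \tfrac{61}{96}.
  leading term x_3: subtract (-\tfrac{689}{2400})·r from \tfrac{689}{480}x_3 + \tfrac{61}{96} → \tfrac{209}{600}
  leading term 1: no divisor's leading term divides it; move \tfrac{209}{600} to the remainder.
  remainder \tfrac{209}{600} ≠ 0; add m_5 = \tfrac{209}{600} to the basis.

The other S-polynomials (S(g_1,g_2), S(g_1,g_3), S(g_2,g_3), S(g_2,r), S(g_3,r), S(g_1,m_5), S(g_2,m_5), S(g_3,m_5), S(r,m_5)) all reduce to 0 modulo the current basis, so we have a Gröbner basis.
Inter-reduce: drop elements whose leading term is divisible by another's, tail-reduce, and make monic.
Reduced Gröbner basis: {1}.
The reduced Gröbner basis of I + (p) is {1}: the ideal is the whole ring, so the enlarged system has no common solution — adjoining p is inconsistent.

Ideal membership is decidable via reduction modulo a Gröbner basis.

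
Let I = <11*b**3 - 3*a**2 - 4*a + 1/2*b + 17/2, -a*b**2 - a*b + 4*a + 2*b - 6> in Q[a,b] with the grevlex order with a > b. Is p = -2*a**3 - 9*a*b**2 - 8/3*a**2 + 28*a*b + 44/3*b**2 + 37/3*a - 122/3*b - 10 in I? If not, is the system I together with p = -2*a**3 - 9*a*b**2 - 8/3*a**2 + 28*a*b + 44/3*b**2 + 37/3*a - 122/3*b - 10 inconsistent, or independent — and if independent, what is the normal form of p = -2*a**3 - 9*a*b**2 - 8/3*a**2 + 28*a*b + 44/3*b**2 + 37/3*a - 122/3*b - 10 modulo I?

First compute the reduced Gröbner basis of I by Buchberger's algorithm.
f_1 = 11*b**3 - 3*a**2 - 4*a + 1/2*b + 17/2, LT = b**3.
f_2 = -a*b**2 - a*b + 4*a + 2*b - 6, LT = a*b**2.

S(f_1,f_2): lcm = a*b**3. S = -3/11*a**3 - a*b**2 - 4/11*a**2 + 89/22*a*b + 2*b**2 + 17/22*a - 6*b.
  leading term a**3: no divisor's leading term divides it; move -3/11*a**3 to the remainder.
  leading term a*b**2: subtract (1)·f_2 from -a*b**2 - 4/11*a**2 + 89/22*a*b + 2*b**2 + 17/22*a - 6*b → -4/11*a**2 + 111/22*a*b + 2*b**2 - 71/22*a - 8*b + 6
  leading term a**2: no divisor's leading term divides it; move -4/11*a**2 to the remainder.
  leading term a*b: no divisor's leading term divides it; move 111/22*a*b to the remainder.
  leading term b**2: no divisor's leading term divides it; move 2*b**2 to the remainder.
  leading term a: no divisor's leading term divides it; move -71/22*a to the remainder.
  leading term b: no divisor's leading term divides it; move -8*b to the remainder.
  leading term 1: no divisor's leading term divides it; move 6 to the remainder.
  remainder -3/11*a**3 - 4/11*a**2 + 111/22*a*b + 2*b**2 - 71/22*a - 8*b + 6 ≠ 0; add h_3 = -3/11*a**3 - 4/11*a**2 + 111/22*a*b + 2*b**2 - 71/22*a - 8*b + 6 to the basis.

The other S-polynomials (S(f_1,h_3), S(f_2,h_3)) all reduce to 0 modulo the current basis, so we have a Gröbner basis.
Inter-reduce: drop elements whose leading term is divisible by another's, tail-reduce, and make monic.
Reduced Gröbner basis: {a**3 + 4/3*a**2 - 37/2*a*b - 22/3*b**2 + 71/6*a + 88/3*b - 22, a*b**2 + a*b - 4*a - 2*b + 6, b**3 - 3/11*a**2 - 4/11*a + 1/22*b + 17/22}.
Label its elements g_1 = a**3 + 4/3*a**2 - 37/2*a*b - 22/3*b**2 + 71/6*a + 88/3*b - 22, g_2 = a*b**2 + a*b - 4*a - 2*b + 6, g_3 = b**3 - 3/11*a**2 - 4/11*a + 1/22*b + 17/22.

Reduce p = -2*a**3 - 9*a*b**2 - 8/3*a**2 + 28*a*b + 44/3*b**2 + 37/3*a - 122/3*b - 10 modulo G:
  leading term a**3: subtract (-2)·g_1 from -2*a**3 - 9*a*b**2 - 8/3*a**2 + 28*a*b + 44/3*b**2 + 37/3*a - 122/3*b - 10 → -9*a*b**2 - 9*a*b + 36*a + 18*b - 54
  leading term a*b**2: subtract (-9)·g_2 from -9*a*b**2 - 9*a*b + 36*a + 18*b - 54 → 0
  normal form = 0.
Since the normal form is 0, p ∈ I.

-2*a**3 - 9*a*b**2 - 8/3*a**2 + 28*a*b + 44/3*b**2 + 37/3*a - 122/3*b - 10 lies in I (it reduces to 0).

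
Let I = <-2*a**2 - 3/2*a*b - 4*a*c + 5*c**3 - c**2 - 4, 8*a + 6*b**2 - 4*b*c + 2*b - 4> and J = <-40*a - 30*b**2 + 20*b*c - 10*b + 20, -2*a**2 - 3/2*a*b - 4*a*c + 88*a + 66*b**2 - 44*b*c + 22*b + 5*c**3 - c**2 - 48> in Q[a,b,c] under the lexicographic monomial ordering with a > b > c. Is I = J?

For a fixed monomial order, each ideal has a unique reduced Gröbner basis; comparing bases decides equality.
Buchberger on the first generating set:
f_1 = -2*a**2 - 3/2*a*b - 4*a*c + 5*c**3 - c**2 - 4, LT = a**2.
f_2 = 8*a + 6*b**2 - 4*b*c + 2*b - 4, LT = a.

S(f_1,f_2): lcm = a**2. S = -3/4*a*b**2 + 1/2*a*b*c + 1/2*a*b + 2*a*c + 1/2*a - 5/2*c**3 + 1/2*c**2 + 2.
  leading term a*b**2: subtract (-3/32*b**2)·f_2 from -3/4*a*b**2 + 1/2*a*b*c + 1/2*a*b + 2*a*c + 1/2*a - 5/2*c**3 + 1/2*c**2 + 2 → 1/2*a*b*c + 1/2*a*b + 2*a*c + 1/2*a + 9/16*b**4 - 3/8*b**3*c + 3/16*b**3 - 3/8*b**2 - 5/2*c**3 + 1/2*c**2 + 2
  leading term a*b*c: subtract (1/16*b*c)·f_2 from 1/2*a*b*c + 1/2*a*b + 2*a*c + 1/2*a + 9/16*b**4 - 3/8*b**3*c + 3/16*b**3 - 3/8*b**2 - 5/2*c**3 + 1/2*c**2 + 2 → 1/2*a*b + 2*a*c + 1/2*a + 9/16*b**4 - 3/4*b**3*c + 3/16*b**3 + 1/4*b**2*c**2 - 1/8*b**2*c - 3/8*b**2 + 1/4*b*c - 5/2*c**3 + 1/2*c**2 + 2
  leading term a*b: subtract (1/16*b)·f_2 from 1/2*a*b + 2*a*c + 1/2*a + 9/16*b**4 - 3/4*b**3*c + 3/16*b**3 + 1/4*b**2*c**2 - 1/8*b**2*c - 3/8*b**2 + 1/4*b*c - 5/2*c**3 + 1/2*c**2 + 2 → 2*a*c + 1/2*a + 9/16*b**4 - 3/4*b**3*c - 3/16*b**3 + 1/4*b**2*c**2 + 1/8*b**2*c - 1/2*b**2 + 1/4*b*c + 1/4*b - 5/2*c**3 + 1/2*c**2 + 2
  leading term a*c: subtract (1/4*c)·f_2 from 2*a*c + 1/2*a + 9/16*b**4 - 3/4*b**3*c - 3/16*b**3 + 1/4*b**2*c**2 + 1/8*b**2*c - 1/2*b**2 + 1/4*b*c + 1/4*b - 5/2*c**3 + 1/2*c**2 + 2 → 1/2*a + 9/16*b**4 - 3/4*b**3*c - 3/16*b**3 + 1/4*b**2*c**2 - 11/8*b**2*c - 1/2*b**2 + b*c**2 - 1/4*b*c + 1/4*b - 5/2*c**3 + 1/2*c**2 + c + 2
  leading term a: subtract (1/16)·f_2 from 1/2*a + 9/16*b**4 - 3/4*b**3*c - 3/16*b**3 + 1/4*b**2*c**2 - 11/8*b**2*c - 1/2*b**2 + b*c**2 - 1/4*b*c + 1/4*b - 5/2*c**3 + 1/2*c**2 + c + 2 → 9/16*b**4 - 3/4*b**3*c - 3/16*b**3 + 1/4*b**2*c**2 - 11/8*b**2*c - 7/8*b**2 + b*c**2 + 1/8*b - 5/2*c**3 + 1/2*c**2 + c + 9/4
  leading term b**4: no divisor's leading term divides it; move 9/16*b**4 to the remainder.
  leading term b**3*c: no divisor's leading term divides it; move -3/4*b**3*c to the remainder.
  leading term b**3: no divisor's leading term divides it; move -3/16*b**3 to the remainder.
  leading term b**2*c**2: no divisor's leading term divides it; move 1/4*b**2*c**2 to the remainder.
  leading term b**2*c: no divisor's leading term divides it; move -11/8*b**2*c to the remainder.
  leading term b**2: no divisor's leading term divides it; move -7/8*b**2 to the remainder.
  leading term b*c**2: no divisor's leading term divides it; move b*c**2 to the remainder.
  leading term b: no divisor's leading term divides it; move 1/8*b to the remainder.
  leading term c**3: no divisor's leading term divides it; move -5/2*c**3 to the remainder.
  leading term c**2: no divisor's leading term divides it; move 1/2*c**2 to the remainder.
  leading term c: no divisor's leading term divides it; move c to the remainder.
  leading term 1: no divisor's leading term divides it; move 9/4 to the remainder.
  remainder 9/16*b**4 - 3/4*b**3*c - 3/16*b**3 + 1/4*b**2*c**2 - 11/8*b**2*c - 7/8*b**2 + b*c**2 + 1/8*b - 5/2*c**3 + 1/2*c**2 + c + 9/4 ≠ 0; add g_3 = 9/16*b**4 - 3/4*b**3*c - 3/16*b**3 + 1/4*b**2*c**2 - 11/8*b**2*c - 7/8*b**2 + b*c**2 + 1/8*b - 5/2*c**3 + 1/2*c**2 + c + 9/4 to the basis.

The other S-polynomials (S(f_1,g_3), S(f_2,g_3)) all reduce to 0 modulo the current basis, so we have a Gröbner basis.
Inter-reduce: drop elements whose leading term is divisible by another's, tail-reduce, and make monic.
Reduced Gröbner basis: {a + 3/4*b**2 - 1/2*b*c + 1/4*b - 1/2, b**4 - 4/3*b**3*c - 1/3*b**3 + 4/9*b**2*c**2 - 22/9*b**2*c - 14/9*b**2 + 16/9*b*c**2 + 2/9*b - 40/9*c**3 + 8/9*c**2 + 16/9*c + 4}.

Buchberger on the second generating set:
h_1 = -40*a - 30*b**2 + 20*b*c - 10*b + 20, LT = a.
h_2 = -2*a**2 - 3/2*a*b - 4*a*c + 88*a + 66*b**2 - 44*b*c + 22*b + 5*c**3 - c**2 - 48, LT = a**2.

S(h_1,h_2): lcm = a**2. S = 3/4*a*b**2 - 1/2*a*b*c - 1/2*a*b - 2*a*c + 87/2*a + 33*b**2 - 22*b*c + 11*b + 5/2*c**3 - 1/2*c**2 - 24.
  leading term a*b**2: subtract (-3/160*b**2)·h_1 from 3/4*a*b**2 - 1/2*a*b*c - 1/2*a*b - 2*a*c + 87/2*a + 33*b**2 - 22*b*c + 11*b + 5/2*c**3 - 1/2*c**2 - 24 → -1/2*a*b*c - 1/2*a*b - 2*a*c + 87/2*a - 9/16*b**4 + 3/8*b**3*c - 3/16*b**3 + 267/8*b**2 - 22*b*c + 11*b + 5/2*c**3 - 1/2*c**2 - 24
  leading term a*b*c: subtract (1/80*b*c)·h_1 from -1/2*a*b*c - 1/2*a*b - 2*a*c + 87/2*a - 9/16*b**4 + 3/8*b**3*c - 3/16*b**3 + 267/8*b**2 - 22*b*c + 11*b + 5/2*c**3 - 1/2*c**2 - 24 → -1/2*a*b - 2*a*c + 87/2*a - 9/16*b**4 + 3/4*b**3*c - 3/16*b**3 - 1/4*b**2*c**2 + 1/8*b**2*c + 267/8*b**2 - 89/4*b*c + 11*b + 5/2*c**3 - 1/2*c**2 - 24
  leading term a*b: subtract (1/80*b)·h_1 from -1/2*a*b - 2*a*c + 87/2*a - 9/16*b**4 + 3/4*b**3*c - 3/16*b**3 - 1/4*b**2*c**2 + 1/8*b**2*c + 267/8*b**2 - 89/4*b*c + 11*b + 5/2*c**3 - 1/2*c**2 - 24 → -2*a*c + 87/2*a - 9/16*b**4 + 3/4*b**3*c + 3/16*b**3 - 1/4*b**2*c**2 - 1/8*b**2*c + 67/2*b**2 - 89/4*b*c + 43/4*b + 5/2*c**3 - 1/2*c**2 - 24
  leading term a*c: subtract (1/20*c)·h_1 from -2*a*c + 87/2*a - 9/16*b**4 + 3/4*b**3*c + 3/16*b**3 - 1/4*b**2*c**2 - 1/8*b**2*c + 67/2*b**2 - 89/4*b*c + 43/4*b + 5/2*c**3 - 1/2*c**2 - 24 → 87/2*a - 9/16*b**4 + 3/4*b**3*c + 3/16*b**3 - 1/4*b**2*c**2 + 11/8*b**2*c + 67/2*b**2 - b*c**2 - 87/4*b*c + 43/4*b + 5/2*c**3 - 1/2*c**2 - c - 24
  leading term a: subtract (-87/80)·h_1 from 87/2*a - 9/16*b**4 + 3/4*b**3*c + 3/16*b**3 - 1/4*b**2*c**2 + 11/8*b**2*c + 67/2*b**2 - b*c**2 - 87/4*b*c + 43/4*b + 5/2*c**3 - 1/2*c**2 - c - 24 → -9/16*b**4 + 3/4*b**3*c + 3/16*b**3 - 1/4*b**2*c**2 + 11/8*b**2*c + 7/8*b**2 - b*c**2 - 1/8*b + 5/2*c**3 - 1/2*c**2 - c - 9/4
  leading term b**4: no divisor's leading term divides it; move -9/16*b**4 to the remainder.
  leading term b**3*c: no divisor's leading term divides it; move 3/4*b**3*c to the remainder.
  leading term b**3: no divisor's leading term divides it; move 3/16*b**3 to the remainder.
  leading term b**2*c**2: no divisor's leading term divides it; move -1/4*b**2*c**2 to the remainder.
  leading term b**2*c: no divisor's leading term divides it; move 11/8*b**2*c to the remainder.
  leading term b**2: no divisor's leading term divides it; move 7/8*b**2 to the remainder.
  leading term b*c**2: no divisor's leading term divides it; move -b*c**2 to the remainder.
  leading term b: no divisor's leading term divides it; move -1/8*b to the remainder.
  leading term c**3: no divisor's leading term divides it; move 5/2*c**3 to the remainder.
  leading term c**2: no divisor's leading term divides it; move -1/2*c**2 to the remainder.
  leading term c: no divisor's leading term divides it; move -c to the remainder.
  leading term 1: no divisor's leading term divides it; move -9/4 to the remainder.
  remainder -9/16*b**4 + 3/4*b**3*c + 3/16*b**3 - 1/4*b**2*c**2 + 11/8*b**2*c + 7/8*b**2 - b*c**2 - 1/8*b + 5/2*c**3 - 1/2*c**2 - c - 9/4 ≠ 0; add k_3 = -9/16*b**4 + 3/4*b**3*c + 3/16*b**3 - 1/4*b**2*c**2 + 11/8*b**2*c + 7/8*b**2 - b*c**2 - 1/8*b + 5/2*c**3 - 1/2*c**2 - c - 9/4 to the basis.

The other S-polynomials (S(h_1,k_3), S(h_2,k_3)) all reduce to 0 modulo the current basis, so we have a Gröbner basis.
Inter-reduce: drop elements whose leading term is divisible by another's, tail-reduce, and make monic.
Reduced Gröbner basis: {a + 3/4*b**2 - 1/2*b*c + 1/4*b - 1/2, b**4 - 4/3*b**3*c - 1/3*b**3 + 4/9*b**2*c**2 - 22/9*b**2*c - 14/9*b**2 + 16/9*b*c**2 + 2/9*b - 40/9*c**3 + 8/9*c**2 + 16/9*c + 4}.

Same reduced basis, so the two generating sets span the same ideal.

Yes, the ideals are equal.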